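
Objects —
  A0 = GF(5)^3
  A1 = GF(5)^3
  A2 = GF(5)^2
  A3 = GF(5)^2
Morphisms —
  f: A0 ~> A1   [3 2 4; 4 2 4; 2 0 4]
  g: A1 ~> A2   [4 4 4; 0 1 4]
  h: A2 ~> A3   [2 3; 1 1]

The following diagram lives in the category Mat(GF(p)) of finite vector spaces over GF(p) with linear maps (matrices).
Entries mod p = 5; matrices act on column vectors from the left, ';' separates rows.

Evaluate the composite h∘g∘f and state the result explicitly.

Answer: [3 3 1; 3 3 3]

Trace:
  e0=[1,0,0] f~>[3,4,2] g~>[1,2] h~>[3,3]
  e1=[0,1,0] f~>[2,2,0] g~>[1,2] h~>[3,3]
  e2=[0,0,1] f~>[4,4,4] g~>[3,0] h~>[1,3]
result: [3 3 1; 3 3 3]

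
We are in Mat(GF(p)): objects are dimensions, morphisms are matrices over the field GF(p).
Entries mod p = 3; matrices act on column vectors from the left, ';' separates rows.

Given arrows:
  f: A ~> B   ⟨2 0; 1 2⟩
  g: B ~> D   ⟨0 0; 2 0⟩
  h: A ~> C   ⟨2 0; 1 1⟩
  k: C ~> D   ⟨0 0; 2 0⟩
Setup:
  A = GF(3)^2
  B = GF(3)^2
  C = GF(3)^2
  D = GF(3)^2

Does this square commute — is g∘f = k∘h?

Path 1 = f;g:
  e0=[1,0] f~>[2,1] g~>[0,1]
  e1=[0,1] f~>[0,2] g~>[0,0]
  ⟦path⟧₁ = ⟨0 0; 1 0⟩
Path 2 = h;k:
  e0=[1,0] h~>[2,1] k~>[0,1]
  e1=[0,1] h~>[0,1] k~>[0,0]
  ⟦path⟧₂ = ⟨0 0; 1 0⟩
Equal? YES — commutes

Answer: COMMUTES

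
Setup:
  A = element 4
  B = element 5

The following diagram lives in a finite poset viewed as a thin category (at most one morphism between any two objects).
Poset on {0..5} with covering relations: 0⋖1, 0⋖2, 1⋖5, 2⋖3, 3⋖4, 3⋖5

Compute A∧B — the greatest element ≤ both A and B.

Answer: A∧B = 3

Work:
{x : x⊑A ∧ x⊑B} = {0,2,3}  (A=4, B=5)
  0 ⊑ 3
  2 ⊑ 3
  3 ⊑ 3
glb = 3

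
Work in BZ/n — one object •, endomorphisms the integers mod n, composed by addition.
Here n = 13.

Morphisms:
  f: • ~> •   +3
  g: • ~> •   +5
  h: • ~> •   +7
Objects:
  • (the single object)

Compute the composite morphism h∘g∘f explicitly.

  0 +3≡3 +5≡8 +7≡2  (mod 13)
composite: +2

Answer: +2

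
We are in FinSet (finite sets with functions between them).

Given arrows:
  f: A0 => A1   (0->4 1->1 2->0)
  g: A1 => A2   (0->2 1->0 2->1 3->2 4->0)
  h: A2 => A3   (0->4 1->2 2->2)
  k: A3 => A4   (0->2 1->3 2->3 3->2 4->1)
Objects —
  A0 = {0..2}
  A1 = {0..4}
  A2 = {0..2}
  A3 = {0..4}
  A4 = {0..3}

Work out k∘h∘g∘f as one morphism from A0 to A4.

  0 f=>4 g=>0 h=>4 k=>1
  1 f=>1 g=>0 h=>4 k=>1
  2 f=>0 g=>2 h=>2 k=>3
⟦path⟧: (0->1 1->1 2->3)

Answer: (0->1 1->1 2->3)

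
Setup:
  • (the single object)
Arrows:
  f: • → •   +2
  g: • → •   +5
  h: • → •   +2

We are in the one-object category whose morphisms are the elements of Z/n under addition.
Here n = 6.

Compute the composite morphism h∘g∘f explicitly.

  0 +2≡2 +5≡1 +2≡3  (mod 6)
result: +3

Answer: +3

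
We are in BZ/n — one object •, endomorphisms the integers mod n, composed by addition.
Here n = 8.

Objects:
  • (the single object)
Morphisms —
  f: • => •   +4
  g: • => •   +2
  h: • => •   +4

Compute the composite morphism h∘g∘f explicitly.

  0 +4≡4 +2≡6 +4≡2  (mod 8)
composite: +2

Answer: +2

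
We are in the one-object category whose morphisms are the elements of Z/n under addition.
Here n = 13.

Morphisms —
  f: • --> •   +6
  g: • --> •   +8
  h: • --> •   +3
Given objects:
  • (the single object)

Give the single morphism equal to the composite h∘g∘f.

  0 +6≡6 +8≡1 +3≡4  (mod 13)
⟦path⟧: +4

Answer: +4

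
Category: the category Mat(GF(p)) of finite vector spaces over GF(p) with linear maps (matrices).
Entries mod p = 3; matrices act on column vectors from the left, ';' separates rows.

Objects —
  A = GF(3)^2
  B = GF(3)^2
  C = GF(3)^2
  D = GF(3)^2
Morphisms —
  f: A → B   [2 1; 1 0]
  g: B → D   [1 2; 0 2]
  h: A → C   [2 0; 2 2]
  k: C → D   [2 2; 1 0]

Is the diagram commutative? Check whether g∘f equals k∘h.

Answer: DOES NOT COMMUTE

Work:
1) trace f;g:
  e0=⟨1,0⟩ f→⟨2,1⟩ g→⟨1,2⟩
  e1=⟨0,1⟩ f→⟨1,0⟩ g→⟨1,0⟩
  composite₁ = [1 1; 2 0]
2) trace h;k:
  e0=⟨1,0⟩ h→⟨2,2⟩ k→⟨2,2⟩
  e1=⟨0,1⟩ h→⟨0,2⟩ k→⟨1,0⟩
  composite₂ = [2 1; 2 0]
Equal? differ; not commutative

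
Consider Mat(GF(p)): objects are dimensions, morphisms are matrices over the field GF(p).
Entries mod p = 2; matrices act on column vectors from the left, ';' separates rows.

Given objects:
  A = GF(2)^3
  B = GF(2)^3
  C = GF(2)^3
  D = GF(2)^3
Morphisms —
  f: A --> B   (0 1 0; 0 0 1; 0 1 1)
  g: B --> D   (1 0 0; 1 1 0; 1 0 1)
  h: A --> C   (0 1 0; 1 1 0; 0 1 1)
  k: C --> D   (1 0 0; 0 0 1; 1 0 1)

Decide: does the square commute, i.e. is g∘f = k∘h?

Path 1 = f;g:
  e0=(1,0,0) f-->(0,0,0) g-->(0,0,0)
  e1=(0,1,0) f-->(1,0,1) g-->(1,1,0)
  e2=(0,0,1) f-->(0,1,1) g-->(0,1,1)
  result₁ = (0 1 0; 0 1 1; 0 0 1)
Path 2 = h;k:
  e0=(1,0,0) h-->(0,1,0) k-->(0,0,0)
  e1=(0,1,0) h-->(1,1,1) k-->(1,1,0)
  e2=(0,0,1) h-->(0,0,1) k-->(0,1,1)
  result₂ = (0 1 0; 0 1 1; 0 0 1)
Equal? equal; square commutes

Answer: COMMUTES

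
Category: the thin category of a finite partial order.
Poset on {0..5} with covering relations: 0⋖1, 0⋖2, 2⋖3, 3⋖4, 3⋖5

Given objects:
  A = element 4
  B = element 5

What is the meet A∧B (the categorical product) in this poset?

Answer: A∧B = 3

Work:
{x : x≤A ∧ x≤B} = {0,2,3}  (A=4, B=5)
  0 ≤ 3
  2 ≤ 3
  3 ≤ 3
glb = 3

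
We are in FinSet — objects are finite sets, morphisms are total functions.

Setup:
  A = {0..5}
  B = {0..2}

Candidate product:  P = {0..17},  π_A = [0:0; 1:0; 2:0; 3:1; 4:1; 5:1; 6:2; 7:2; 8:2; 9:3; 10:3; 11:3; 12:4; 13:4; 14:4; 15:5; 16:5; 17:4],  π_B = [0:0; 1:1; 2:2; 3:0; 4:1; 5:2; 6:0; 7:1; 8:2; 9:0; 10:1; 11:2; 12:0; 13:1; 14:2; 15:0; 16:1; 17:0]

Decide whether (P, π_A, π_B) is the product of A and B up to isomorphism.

Answer: NOT A VALID PRODUCT — duplicate pair at indices 12,17

Derivation:
|A|·|B| = 6·3 = 18;  |P| = 18
Check the pairing map k ↦ (π_A(k), π_B(k)):
  0 : (0,0)
  1 : (0,1)
  2 : (0,2)
  3 : (1,0)
  4 : (1,1)
  5 : (1,2)
  6 : (2,0)
  7 : (2,1)
  8 : (2,2)
  9 : (3,0)
  10 : (3,1)
  11 : (3,2)
  12 : (4,0)
  13 : (4,1)
  14 : (4,2)
  15 : (5,0)
  16 : (5,1)
  17 : (4,0)  ✗ repeats pair of k=12
distinct pairs in image: 17 / 18 needed
  → (4,0) hit at k=12 and k=17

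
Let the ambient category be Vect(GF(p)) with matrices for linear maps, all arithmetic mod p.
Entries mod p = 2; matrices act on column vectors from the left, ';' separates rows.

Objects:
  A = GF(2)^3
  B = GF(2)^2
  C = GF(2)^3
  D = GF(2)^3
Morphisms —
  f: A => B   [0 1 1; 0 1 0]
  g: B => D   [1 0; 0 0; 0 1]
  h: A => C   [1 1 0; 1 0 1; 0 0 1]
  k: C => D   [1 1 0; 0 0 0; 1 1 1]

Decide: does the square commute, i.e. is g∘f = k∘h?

Path 1 = f;g:
  e0=[1,0,0] f=>[0,0] g=>[0,0,0]
  e1=[0,1,0] f=>[1,1] g=>[1,0,1]
  e2=[0,0,1] f=>[1,0] g=>[1,0,0]
  composite₁ = [0 1 1; 0 0 0; 0 1 0]
Path 2 = h;k:
  e0=[1,0,0] h=>[1,1,0] k=>[0,0,0]
  e1=[0,1,0] h=>[1,0,0] k=>[1,0,1]
  e2=[0,0,1] h=>[0,1,1] k=>[1,0,0]
  composite₂ = [0 1 1; 0 0 0; 0 1 0]
Equal? YES — commutes

Answer: COMMUTES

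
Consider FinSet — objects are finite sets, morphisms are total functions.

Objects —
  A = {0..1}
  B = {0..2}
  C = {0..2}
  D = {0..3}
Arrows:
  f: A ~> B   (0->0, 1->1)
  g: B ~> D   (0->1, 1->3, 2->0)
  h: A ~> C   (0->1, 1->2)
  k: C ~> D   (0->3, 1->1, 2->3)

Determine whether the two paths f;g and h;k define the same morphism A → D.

Path 1 = f;g:
  0 f~>0 g~>1
  1 f~>1 g~>3
  result₁ = (0->1, 1->3)
Path 2 = h;k:
  0 h~>1 k~>1
  1 h~>2 k~>3
  result₂ = (0->1, 1->3)
Equal? equal; square commutes

Answer: COMMUTES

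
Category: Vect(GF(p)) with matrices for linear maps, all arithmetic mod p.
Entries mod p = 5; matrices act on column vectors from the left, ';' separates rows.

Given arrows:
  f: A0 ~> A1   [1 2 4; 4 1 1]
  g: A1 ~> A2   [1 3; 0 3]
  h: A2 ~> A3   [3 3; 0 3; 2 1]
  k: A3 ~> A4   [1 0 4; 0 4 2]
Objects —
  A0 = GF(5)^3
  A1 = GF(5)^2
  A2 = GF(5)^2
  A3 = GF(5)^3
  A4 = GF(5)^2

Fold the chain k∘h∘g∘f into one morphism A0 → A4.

Answer: [2 1 3; 0 2 0]

Trace:
  e0=[1,0,0] f~>[1,4] g~>[3,2] h~>[0,1,3] k~>[2,0]
  e1=[0,1,0] f~>[2,1] g~>[0,3] h~>[4,4,3] k~>[1,2]
  e2=[0,0,1] f~>[4,1] g~>[2,3] h~>[0,4,2] k~>[3,0]
composite: [2 1 3; 0 2 0]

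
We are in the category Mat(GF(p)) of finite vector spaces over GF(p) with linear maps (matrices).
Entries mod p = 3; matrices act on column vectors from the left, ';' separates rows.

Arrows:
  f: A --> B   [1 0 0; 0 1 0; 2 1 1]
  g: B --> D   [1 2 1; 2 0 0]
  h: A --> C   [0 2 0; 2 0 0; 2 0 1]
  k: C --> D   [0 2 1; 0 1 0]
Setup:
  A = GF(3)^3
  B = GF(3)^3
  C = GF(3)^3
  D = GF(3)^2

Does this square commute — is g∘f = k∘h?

Answer: COMMUTES

Work:
1) trace f;g:
  e0=⟨1,0,0⟩ f-->⟨1,0,2⟩ g-->⟨0,2⟩
  e1=⟨0,1,0⟩ f-->⟨0,1,1⟩ g-->⟨0,0⟩
  e2=⟨0,0,1⟩ f-->⟨0,0,1⟩ g-->⟨1,0⟩
  composite₁ = [0 0 1; 2 0 0]
2) trace h;k:
  e0=⟨1,0,0⟩ h-->⟨0,2,2⟩ k-->⟨0,2⟩
  e1=⟨0,1,0⟩ h-->⟨2,0,0⟩ k-->⟨0,0⟩
  e2=⟨0,0,1⟩ h-->⟨0,0,1⟩ k-->⟨1,0⟩
  composite₂ = [0 0 1; 2 0 0]
Equal? equal; square commutes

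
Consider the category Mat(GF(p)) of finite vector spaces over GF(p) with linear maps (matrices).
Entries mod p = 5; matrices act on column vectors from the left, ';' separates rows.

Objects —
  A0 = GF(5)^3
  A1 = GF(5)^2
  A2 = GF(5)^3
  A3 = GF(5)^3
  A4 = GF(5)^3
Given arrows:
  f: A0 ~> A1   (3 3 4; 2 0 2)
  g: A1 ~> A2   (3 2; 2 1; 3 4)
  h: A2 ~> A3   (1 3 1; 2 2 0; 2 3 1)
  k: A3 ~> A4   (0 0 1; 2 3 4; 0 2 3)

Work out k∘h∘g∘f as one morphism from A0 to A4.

Answer: (2 0 2; 2 2 1; 0 0 0)

Derivation:
  e0=[1,0,0] f~>[3,2] g~>[3,3,2] h~>[4,2,2] k~>[2,2,0]
  e1=[0,1,0] f~>[3,0] g~>[4,1,4] h~>[1,0,0] k~>[0,2,0]
  e2=[0,0,1] f~>[4,2] g~>[1,0,0] h~>[1,2,2] k~>[2,1,0]
composite: (2 0 2; 2 2 1; 0 0 0)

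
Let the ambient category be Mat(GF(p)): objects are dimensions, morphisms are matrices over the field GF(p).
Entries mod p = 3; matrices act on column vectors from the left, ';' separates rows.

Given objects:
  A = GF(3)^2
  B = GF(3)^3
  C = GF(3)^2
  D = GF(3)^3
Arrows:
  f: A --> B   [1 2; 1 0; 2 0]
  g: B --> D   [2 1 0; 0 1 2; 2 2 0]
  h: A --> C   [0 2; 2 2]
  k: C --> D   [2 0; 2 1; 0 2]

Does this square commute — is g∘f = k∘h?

Answer: COMMUTES

Derivation:
1) trace f;g:
  e0=[1,0] f-->[1,1,2] g-->[0,2,1]
  e1=[0,1] f-->[2,0,0] g-->[1,0,1]
  ⟦path⟧₁ = [0 1; 2 0; 1 1]
2) trace h;k:
  e0=[1,0] h-->[0,2] k-->[0,2,1]
  e1=[0,1] h-->[2,2] k-->[1,0,1]
  ⟦path⟧₂ = [0 1; 2 0; 1 1]
Equal? same morphism ✓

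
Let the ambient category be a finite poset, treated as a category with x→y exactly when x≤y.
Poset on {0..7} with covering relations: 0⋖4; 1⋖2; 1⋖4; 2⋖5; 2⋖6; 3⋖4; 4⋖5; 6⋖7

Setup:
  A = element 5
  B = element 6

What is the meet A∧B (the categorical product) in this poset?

Common predecessors of 5,6: {1,2}
  1 ≤ 2
  2 ≤ 2
glb = 2

Answer: A∧B = 2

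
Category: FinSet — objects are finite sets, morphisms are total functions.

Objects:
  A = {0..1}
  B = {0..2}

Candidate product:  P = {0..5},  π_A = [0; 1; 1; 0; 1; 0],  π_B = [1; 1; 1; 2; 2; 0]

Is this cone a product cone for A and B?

|A|·|B| = 2·3 = 6;  |P| = 6
Check the pairing map k ↦ (π_A(k), π_B(k)):
  0 -> (0,1)
  1 -> (1,1)
  2 -> (1,1)  ✗ repeats pair of k=1
  3 -> (0,2)
  4 -> (1,2)
  5 -> (0,0)
distinct pairs in image: 5 / 6 needed
  → (1,1) hit at k=1 and k=2

Answer: NOT A VALID PRODUCT — duplicate pair at indices 1,2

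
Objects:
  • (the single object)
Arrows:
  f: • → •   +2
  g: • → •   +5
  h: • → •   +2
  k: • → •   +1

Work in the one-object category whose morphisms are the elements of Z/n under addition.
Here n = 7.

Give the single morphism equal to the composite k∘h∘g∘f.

Answer: +3

Trace:
  0 +2≡2 +5≡0 +2≡2 +1≡3  (mod 7)
composite: +3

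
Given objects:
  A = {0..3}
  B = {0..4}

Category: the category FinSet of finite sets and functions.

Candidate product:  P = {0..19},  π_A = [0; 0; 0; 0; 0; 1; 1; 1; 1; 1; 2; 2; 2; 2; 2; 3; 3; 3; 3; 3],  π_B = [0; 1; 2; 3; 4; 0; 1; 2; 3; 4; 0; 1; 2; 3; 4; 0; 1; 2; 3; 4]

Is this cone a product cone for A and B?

Answer: VALID PRODUCT

Derivation:
|A|·|B| = 4·5 = 20;  |P| = 20
Check the pairing map k ↦ (π_A(k), π_B(k)):
  0 ↦ (0,0)
  1 ↦ (0,1)
  2 ↦ (0,2)
  3 ↦ (0,3)
  4 ↦ (0,4)
  5 ↦ (1,0)
  6 ↦ (1,1)
  7 ↦ (1,2)
  8 ↦ (1,3)
  9 ↦ (1,4)
  10 ↦ (2,0)
  11 ↦ (2,1)
  12 ↦ (2,2)
  13 ↦ (2,3)
  14 ↦ (2,4)
  15 ↦ (3,0)
  16 ↦ (3,1)
  17 ↦ (3,2)
  18 ↦ (3,3)
  19 ↦ (3,4)
distinct pairs in image: 20 / 20 needed
  → bijection onto A×B; projections well-typed.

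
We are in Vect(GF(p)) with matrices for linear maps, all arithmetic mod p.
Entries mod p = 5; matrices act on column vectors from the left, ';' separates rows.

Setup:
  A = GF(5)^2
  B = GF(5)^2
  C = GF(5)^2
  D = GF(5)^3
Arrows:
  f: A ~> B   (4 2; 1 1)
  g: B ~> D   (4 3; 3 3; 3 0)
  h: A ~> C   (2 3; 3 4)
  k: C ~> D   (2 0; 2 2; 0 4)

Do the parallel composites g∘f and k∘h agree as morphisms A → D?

Path 1 = f;g:
  e0=[1,0] f~>[4,1] g~>[4,0,2]
  e1=[0,1] f~>[2,1] g~>[1,4,1]
  result₁ = (4 1; 0 4; 2 1)
Path 2 = h;k:
  e0=[1,0] h~>[2,3] k~>[4,0,2]
  e1=[0,1] h~>[3,4] k~>[1,4,1]
  result₂ = (4 1; 0 4; 2 1)
Equal? equal; square commutes

Answer: COMMUTES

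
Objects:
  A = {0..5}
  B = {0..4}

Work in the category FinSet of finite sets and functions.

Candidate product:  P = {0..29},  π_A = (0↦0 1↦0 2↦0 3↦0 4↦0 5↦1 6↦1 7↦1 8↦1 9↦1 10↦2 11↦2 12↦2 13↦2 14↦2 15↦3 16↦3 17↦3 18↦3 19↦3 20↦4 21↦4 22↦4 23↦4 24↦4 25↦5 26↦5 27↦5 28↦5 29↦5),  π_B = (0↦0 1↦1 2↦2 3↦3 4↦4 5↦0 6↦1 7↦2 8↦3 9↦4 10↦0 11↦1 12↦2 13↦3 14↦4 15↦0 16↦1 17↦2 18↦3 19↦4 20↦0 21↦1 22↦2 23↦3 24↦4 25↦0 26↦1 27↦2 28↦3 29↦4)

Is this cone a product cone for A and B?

|A|·|B| = 6·5 = 30;  |P| = 30
Check the pairing map k ↦ (π_A(k), π_B(k)):
  0 ↦ (0,0)
  1 ↦ (0,1)
  2 ↦ (0,2)
  3 ↦ (0,3)
  4 ↦ (0,4)
  5 ↦ (1,0)
  6 ↦ (1,1)
  7 ↦ (1,2)
  8 ↦ (1,3)
  9 ↦ (1,4)
  10 ↦ (2,0)
  11 ↦ (2,1)
  12 ↦ (2,2)
  13 ↦ (2,3)
  14 ↦ (2,4)
  15 ↦ (3,0)
  16 ↦ (3,1)
  17 ↦ (3,2)
  18 ↦ (3,3)
  19 ↦ (3,4)
  20 ↦ (4,0)
  21 ↦ (4,1)
  22 ↦ (4,2)
  23 ↦ (4,3)
  24 ↦ (4,4)
  25 ↦ (5,0)
  26 ↦ (5,1)
  27 ↦ (5,2)
  28 ↦ (5,3)
  29 ↦ (5,4)
distinct pairs in image: 30 / 30 needed
  → bijection onto A×B; projections well-typed.

Answer: VALID PRODUCT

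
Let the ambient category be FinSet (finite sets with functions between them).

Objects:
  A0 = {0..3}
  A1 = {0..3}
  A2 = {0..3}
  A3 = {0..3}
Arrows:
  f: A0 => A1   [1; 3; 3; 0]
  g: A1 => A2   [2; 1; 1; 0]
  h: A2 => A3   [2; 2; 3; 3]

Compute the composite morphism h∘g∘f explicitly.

  0 f=>1 g=>1 h=>2
  1 f=>3 g=>0 h=>2
  2 f=>3 g=>0 h=>2
  3 f=>0 g=>2 h=>3
composite: [2; 2; 2; 3]

Answer: [2; 2; 2; 3]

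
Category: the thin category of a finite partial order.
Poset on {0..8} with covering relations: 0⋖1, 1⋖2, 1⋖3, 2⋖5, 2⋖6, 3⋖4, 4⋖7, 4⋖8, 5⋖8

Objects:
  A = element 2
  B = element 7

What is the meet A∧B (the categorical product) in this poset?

Common predecessors of 2,7: {0,1}
  0 <= 1
  1 <= 1
glb = 1

Answer: A∧B = 1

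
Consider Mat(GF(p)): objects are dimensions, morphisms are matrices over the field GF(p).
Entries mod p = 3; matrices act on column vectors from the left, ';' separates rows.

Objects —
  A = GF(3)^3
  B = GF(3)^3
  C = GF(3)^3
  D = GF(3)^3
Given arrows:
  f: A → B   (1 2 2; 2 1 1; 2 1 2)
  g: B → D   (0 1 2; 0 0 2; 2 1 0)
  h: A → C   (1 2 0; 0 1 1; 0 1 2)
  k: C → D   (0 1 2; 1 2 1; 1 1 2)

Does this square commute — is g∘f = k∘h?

Answer: COMMUTES

Derivation:
Path 1 = f;g:
  e0=⟨1,0,0⟩ f→⟨1,2,2⟩ g→⟨0,1,1⟩
  e1=⟨0,1,0⟩ f→⟨2,1,1⟩ g→⟨0,2,2⟩
  e2=⟨0,0,1⟩ f→⟨2,1,2⟩ g→⟨2,1,2⟩
  composite₁ = (0 0 2; 1 2 1; 1 2 2)
Path 2 = h;k:
  e0=⟨1,0,0⟩ h→⟨1,0,0⟩ k→⟨0,1,1⟩
  e1=⟨0,1,0⟩ h→⟨2,1,1⟩ k→⟨0,2,2⟩
  e2=⟨0,0,1⟩ h→⟨0,1,2⟩ k→⟨2,1,2⟩
  composite₂ = (0 0 2; 1 2 1; 1 2 2)
Equal? equal; square commutes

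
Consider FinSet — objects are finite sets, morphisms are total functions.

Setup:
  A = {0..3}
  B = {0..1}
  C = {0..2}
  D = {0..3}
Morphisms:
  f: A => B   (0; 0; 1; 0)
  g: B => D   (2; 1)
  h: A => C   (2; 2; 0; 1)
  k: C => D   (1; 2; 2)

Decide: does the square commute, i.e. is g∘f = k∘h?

Answer: COMMUTES

Work:
Path 1 = f;g:
  0 f=>0 g=>2
  1 f=>0 g=>2
  2 f=>1 g=>1
  3 f=>0 g=>2
  result₁ = (2; 2; 1; 2)
Path 2 = h;k:
  0 h=>2 k=>2
  1 h=>2 k=>2
  2 h=>0 k=>1
  3 h=>1 k=>2
  result₂ = (2; 2; 1; 2)
Equal? YES — commutes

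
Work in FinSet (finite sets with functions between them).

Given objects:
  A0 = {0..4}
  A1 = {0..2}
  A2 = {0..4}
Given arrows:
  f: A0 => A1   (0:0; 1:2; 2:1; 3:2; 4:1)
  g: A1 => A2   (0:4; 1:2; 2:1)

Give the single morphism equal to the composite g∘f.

  0 f=>0 g=>4
  1 f=>2 g=>1
  2 f=>1 g=>2
  3 f=>2 g=>1
  4 f=>1 g=>2
result: (0:4; 1:1; 2:2; 3:1; 4:2)

Answer: (0:4; 1:1; 2:2; 3:1; 4:2)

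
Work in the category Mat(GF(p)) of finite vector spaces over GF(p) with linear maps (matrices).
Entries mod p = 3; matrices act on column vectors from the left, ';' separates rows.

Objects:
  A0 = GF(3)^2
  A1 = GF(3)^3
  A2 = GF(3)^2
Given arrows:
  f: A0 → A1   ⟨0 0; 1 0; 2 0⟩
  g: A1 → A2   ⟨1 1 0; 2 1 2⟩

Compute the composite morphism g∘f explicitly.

Answer: ⟨1 0; 2 0⟩

Trace:
  e0=[1,0] f→[0,1,2] g→[1,2]
  e1=[0,1] f→[0,0,0] g→[0,0]
⟦path⟧: ⟨1 0; 2 0⟩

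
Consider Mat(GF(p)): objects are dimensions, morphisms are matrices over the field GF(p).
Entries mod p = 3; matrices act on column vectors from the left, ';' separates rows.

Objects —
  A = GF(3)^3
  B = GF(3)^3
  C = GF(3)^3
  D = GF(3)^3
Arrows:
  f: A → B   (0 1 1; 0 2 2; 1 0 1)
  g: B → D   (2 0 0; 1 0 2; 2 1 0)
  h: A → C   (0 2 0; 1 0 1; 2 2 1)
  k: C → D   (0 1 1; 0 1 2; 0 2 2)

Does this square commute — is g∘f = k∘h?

Answer: COMMUTES

Derivation:
Path 1 = f;g:
  e0=(1,0,0) f→(0,0,1) g→(0,2,0)
  e1=(0,1,0) f→(1,2,0) g→(2,1,1)
  e2=(0,0,1) f→(1,2,1) g→(2,0,1)
  ⟦path⟧₁ = (0 2 2; 2 1 0; 0 1 1)
Path 2 = h;k:
  e0=(1,0,0) h→(0,1,2) k→(0,2,0)
  e1=(0,1,0) h→(2,0,2) k→(2,1,1)
  e2=(0,0,1) h→(0,1,1) k→(2,0,1)
  ⟦path⟧₂ = (0 2 2; 2 1 0; 0 1 1)
Equal? equal; square commutes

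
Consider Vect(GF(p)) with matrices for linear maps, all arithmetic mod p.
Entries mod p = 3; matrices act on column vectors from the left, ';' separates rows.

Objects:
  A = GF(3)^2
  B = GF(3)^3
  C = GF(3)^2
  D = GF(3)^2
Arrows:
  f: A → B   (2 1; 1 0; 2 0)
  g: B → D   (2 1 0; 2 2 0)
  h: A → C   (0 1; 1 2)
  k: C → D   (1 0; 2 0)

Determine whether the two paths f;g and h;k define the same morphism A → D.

Answer: DOES NOT COMMUTE

Derivation:
Path 1 = f;g:
  e0=⟨1,0⟩ f→⟨2,1,2⟩ g→⟨2,0⟩
  e1=⟨0,1⟩ f→⟨1,0,0⟩ g→⟨2,2⟩
  result₁ = (2 2; 0 2)
Path 2 = h;k:
  e0=⟨1,0⟩ h→⟨0,1⟩ k→⟨0,0⟩
  e1=⟨0,1⟩ h→⟨1,2⟩ k→⟨1,2⟩
  result₂ = (0 1; 0 2)
Equal? distinct morphisms ✗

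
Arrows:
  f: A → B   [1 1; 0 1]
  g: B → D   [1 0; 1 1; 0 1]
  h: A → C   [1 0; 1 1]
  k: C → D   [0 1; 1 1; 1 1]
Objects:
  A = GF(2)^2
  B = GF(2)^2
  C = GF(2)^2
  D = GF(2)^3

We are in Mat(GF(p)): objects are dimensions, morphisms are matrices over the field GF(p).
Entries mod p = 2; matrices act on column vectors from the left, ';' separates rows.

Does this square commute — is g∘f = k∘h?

Answer: DOES NOT COMMUTE

Trace:
Along f;g (path 1):
  e0=⟨1,0⟩ f→⟨1,0⟩ g→⟨1,1,0⟩
  e1=⟨0,1⟩ f→⟨1,1⟩ g→⟨1,0,1⟩
  ⟦path⟧₁ = [1 1; 1 0; 0 1]
Along h;k (path 2):
  e0=⟨1,0⟩ h→⟨1,1⟩ k→⟨1,0,0⟩
  e1=⟨0,1⟩ h→⟨0,1⟩ k→⟨1,1,1⟩
  ⟦path⟧₂ = [1 1; 0 1; 0 1]
Equal? differ; not commutative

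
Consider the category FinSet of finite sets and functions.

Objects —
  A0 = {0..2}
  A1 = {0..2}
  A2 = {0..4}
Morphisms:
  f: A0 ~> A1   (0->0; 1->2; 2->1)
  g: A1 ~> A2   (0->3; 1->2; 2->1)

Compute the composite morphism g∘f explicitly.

Answer: (0->3; 1->1; 2->2)

Work:
  0 f~>0 g~>3
  1 f~>2 g~>1
  2 f~>1 g~>2
⟦path⟧: (0->3; 1->1; 2->2)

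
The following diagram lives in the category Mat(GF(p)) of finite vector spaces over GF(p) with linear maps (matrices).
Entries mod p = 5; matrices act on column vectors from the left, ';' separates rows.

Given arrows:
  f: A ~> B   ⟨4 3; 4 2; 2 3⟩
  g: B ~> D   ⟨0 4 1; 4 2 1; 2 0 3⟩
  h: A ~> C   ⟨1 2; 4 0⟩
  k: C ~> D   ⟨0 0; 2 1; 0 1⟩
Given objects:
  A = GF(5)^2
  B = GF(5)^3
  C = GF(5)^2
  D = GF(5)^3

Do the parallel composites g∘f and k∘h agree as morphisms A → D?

1) trace f;g:
  e0=⟨1,0⟩ f~>⟨4,4,2⟩ g~>⟨3,1,4⟩
  e1=⟨0,1⟩ f~>⟨3,2,3⟩ g~>⟨1,4,0⟩
  composite₁ = ⟨3 1; 1 4; 4 0⟩
2) trace h;k:
  e0=⟨1,0⟩ h~>⟨1,4⟩ k~>⟨0,1,4⟩
  e1=⟨0,1⟩ h~>⟨2,0⟩ k~>⟨0,4,0⟩
  composite₂ = ⟨0 0; 1 4; 4 0⟩
Equal? distinct morphisms ✗

Answer: DOES NOT COMMUTE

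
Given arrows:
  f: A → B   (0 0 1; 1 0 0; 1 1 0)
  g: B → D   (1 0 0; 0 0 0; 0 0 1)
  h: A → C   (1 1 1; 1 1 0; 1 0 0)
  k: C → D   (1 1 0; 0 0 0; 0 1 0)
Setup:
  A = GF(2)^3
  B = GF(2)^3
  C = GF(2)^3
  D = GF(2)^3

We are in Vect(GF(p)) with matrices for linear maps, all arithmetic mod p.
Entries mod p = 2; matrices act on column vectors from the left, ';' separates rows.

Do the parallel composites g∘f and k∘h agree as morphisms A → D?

Answer: COMMUTES

Derivation:
1) trace f;g:
  e0=⟨1,0,0⟩ f→⟨0,1,1⟩ g→⟨0,0,1⟩
  e1=⟨0,1,0⟩ f→⟨0,0,1⟩ g→⟨0,0,1⟩
  e2=⟨0,0,1⟩ f→⟨1,0,0⟩ g→⟨1,0,0⟩
  ⟦path⟧₁ = (0 0 1; 0 0 0; 1 1 0)
2) trace h;k:
  e0=⟨1,0,0⟩ h→⟨1,1,1⟩ k→⟨0,0,1⟩
  e1=⟨0,1,0⟩ h→⟨1,1,0⟩ k→⟨0,0,1⟩
  e2=⟨0,0,1⟩ h→⟨1,0,0⟩ k→⟨1,0,0⟩
  ⟦path⟧₂ = (0 0 1; 0 0 0; 1 1 0)
Equal? equal; square commutes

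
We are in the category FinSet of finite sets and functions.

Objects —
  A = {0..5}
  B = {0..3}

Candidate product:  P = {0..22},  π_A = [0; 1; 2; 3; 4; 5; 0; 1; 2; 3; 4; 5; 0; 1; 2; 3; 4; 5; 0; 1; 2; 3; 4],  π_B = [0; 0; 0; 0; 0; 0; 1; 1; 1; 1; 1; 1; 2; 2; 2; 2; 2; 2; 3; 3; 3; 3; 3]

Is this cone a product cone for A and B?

|A|·|B| = 6·4 = 24;  |P| = 23
  → cardinalities differ; no bijection possible.

Answer: NOT A VALID PRODUCT — |P|=23 ≠ |A|·|B|=24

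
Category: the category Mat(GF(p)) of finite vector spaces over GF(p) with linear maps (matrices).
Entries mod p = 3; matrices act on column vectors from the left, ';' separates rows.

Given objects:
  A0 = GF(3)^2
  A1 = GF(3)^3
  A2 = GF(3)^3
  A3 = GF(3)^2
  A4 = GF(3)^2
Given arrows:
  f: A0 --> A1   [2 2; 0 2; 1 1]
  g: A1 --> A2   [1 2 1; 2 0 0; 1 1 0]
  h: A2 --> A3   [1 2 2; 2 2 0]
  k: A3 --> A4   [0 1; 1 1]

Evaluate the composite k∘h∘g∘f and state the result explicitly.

Answer: [2 1; 2 0]

Derivation:
  e0=⟨1,0⟩ f-->⟨2,0,1⟩ g-->⟨0,1,2⟩ h-->⟨0,2⟩ k-->⟨2,2⟩
  e1=⟨0,1⟩ f-->⟨2,2,1⟩ g-->⟨1,1,1⟩ h-->⟨2,1⟩ k-->⟨1,0⟩
⟦path⟧: [2 1; 2 0]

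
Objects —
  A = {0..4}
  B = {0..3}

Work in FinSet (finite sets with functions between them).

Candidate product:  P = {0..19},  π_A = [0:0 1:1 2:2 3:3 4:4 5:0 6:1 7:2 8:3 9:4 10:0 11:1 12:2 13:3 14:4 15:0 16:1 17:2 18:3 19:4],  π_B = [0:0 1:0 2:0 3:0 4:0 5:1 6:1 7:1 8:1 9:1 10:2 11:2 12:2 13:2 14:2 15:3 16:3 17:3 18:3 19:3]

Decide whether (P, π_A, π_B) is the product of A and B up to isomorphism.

Answer: VALID PRODUCT

Derivation:
|A|·|B| = 5·4 = 20;  |P| = 20
Check the pairing map k ↦ (π_A(k), π_B(k)):
  0 : (0,0)
  1 : (1,0)
  2 : (2,0)
  3 : (3,0)
  4 : (4,0)
  5 : (0,1)
  6 : (1,1)
  7 : (2,1)
  8 : (3,1)
  9 : (4,1)
  10 : (0,2)
  11 : (1,2)
  12 : (2,2)
  13 : (3,2)
  14 : (4,2)
  15 : (0,3)
  16 : (1,3)
  17 : (2,3)
  18 : (3,3)
  19 : (4,3)
distinct pairs in image: 20 / 20 needed
  → bijection onto A×B; projections well-typed.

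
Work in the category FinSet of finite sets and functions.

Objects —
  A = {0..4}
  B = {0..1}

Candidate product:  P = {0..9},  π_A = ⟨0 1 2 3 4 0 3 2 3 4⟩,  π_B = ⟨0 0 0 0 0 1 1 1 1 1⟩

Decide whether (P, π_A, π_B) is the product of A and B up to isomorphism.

Answer: NOT A VALID PRODUCT — duplicate pair at indices 8,6

Derivation:
|A|·|B| = 5·2 = 10;  |P| = 10
Check the pairing map k ↦ (π_A(k), π_B(k)):
  0 : (0,0)
  1 : (1,0)
  2 : (2,0)
  3 : (3,0)
  4 : (4,0)
  5 : (0,1)
  6 : (3,1)
  7 : (2,1)
  8 : (3,1)  ✗ repeats pair of k=6
  9 : (4,1)
distinct pairs in image: 9 / 10 needed
  → (3,1) hit at k=6 and k=8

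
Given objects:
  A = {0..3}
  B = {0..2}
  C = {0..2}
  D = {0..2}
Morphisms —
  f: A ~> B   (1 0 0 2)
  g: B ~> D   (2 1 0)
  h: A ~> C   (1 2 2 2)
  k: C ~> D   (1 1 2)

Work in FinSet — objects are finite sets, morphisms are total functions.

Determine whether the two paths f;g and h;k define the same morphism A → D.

Along f;g (path 1):
  0 f~>1 g~>1
  1 f~>0 g~>2
  2 f~>0 g~>2
  3 f~>2 g~>0
  ⟦path⟧₁ = (1 2 2 0)
Along h;k (path 2):
  0 h~>1 k~>1
  1 h~>2 k~>2
  2 h~>2 k~>2
  3 h~>2 k~>2
  ⟦path⟧₂ = (1 2 2 2)
Equal? NO — does not commute

Answer: DOES NOT COMMUTE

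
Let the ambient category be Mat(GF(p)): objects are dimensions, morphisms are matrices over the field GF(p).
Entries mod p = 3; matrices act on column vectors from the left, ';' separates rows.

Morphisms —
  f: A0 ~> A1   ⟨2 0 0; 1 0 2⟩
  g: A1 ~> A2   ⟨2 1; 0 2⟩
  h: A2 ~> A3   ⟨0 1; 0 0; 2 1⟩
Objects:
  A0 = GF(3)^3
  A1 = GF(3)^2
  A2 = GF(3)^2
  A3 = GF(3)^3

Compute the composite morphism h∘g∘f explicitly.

  e0=(1,0,0) f~>(2,1) g~>(2,2) h~>(2,0,0)
  e1=(0,1,0) f~>(0,0) g~>(0,0) h~>(0,0,0)
  e2=(0,0,1) f~>(0,2) g~>(2,1) h~>(1,0,2)
result: ⟨2 0 1; 0 0 0; 0 0 2⟩

Answer: ⟨2 0 1; 0 0 0; 0 0 2⟩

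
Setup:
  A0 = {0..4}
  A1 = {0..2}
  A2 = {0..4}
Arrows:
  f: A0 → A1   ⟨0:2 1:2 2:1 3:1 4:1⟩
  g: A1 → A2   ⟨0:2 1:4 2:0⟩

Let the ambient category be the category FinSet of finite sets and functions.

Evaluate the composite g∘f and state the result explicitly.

Answer: ⟨0:0 1:0 2:4 3:4 4:4⟩

Derivation:
  0 f→2 g→0
  1 f→2 g→0
  2 f→1 g→4
  3 f→1 g→4
  4 f→1 g→4
result: ⟨0:0 1:0 2:4 3:4 4:4⟩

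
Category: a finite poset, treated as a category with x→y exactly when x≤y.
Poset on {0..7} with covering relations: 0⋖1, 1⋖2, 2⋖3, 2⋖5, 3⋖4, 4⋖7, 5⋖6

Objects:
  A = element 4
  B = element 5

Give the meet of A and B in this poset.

{x : x≤A ∧ x≤B} = {0,1,2}  (A=4, B=5)
  0 ≤ 2
  1 ≤ 2
  2 ≤ 2
glb = 2

Answer: A∧B = 2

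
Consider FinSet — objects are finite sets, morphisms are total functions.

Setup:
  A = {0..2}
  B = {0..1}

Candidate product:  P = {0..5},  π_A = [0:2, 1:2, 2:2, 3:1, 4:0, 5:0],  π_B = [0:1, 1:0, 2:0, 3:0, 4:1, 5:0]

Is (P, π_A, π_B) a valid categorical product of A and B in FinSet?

|A|·|B| = 3·2 = 6;  |P| = 6
Check the pairing map k ↦ (π_A(k), π_B(k)):
  0 : (2,1)
  1 : (2,0)
  2 : (2,0)  ✗ repeats pair of k=1
  3 : (1,0)
  4 : (0,1)
  5 : (0,0)
distinct pairs in image: 5 / 6 needed
  → (2,0) hit at k=1 and k=2

Answer: NOT A VALID PRODUCT — duplicate pair at indices 1,2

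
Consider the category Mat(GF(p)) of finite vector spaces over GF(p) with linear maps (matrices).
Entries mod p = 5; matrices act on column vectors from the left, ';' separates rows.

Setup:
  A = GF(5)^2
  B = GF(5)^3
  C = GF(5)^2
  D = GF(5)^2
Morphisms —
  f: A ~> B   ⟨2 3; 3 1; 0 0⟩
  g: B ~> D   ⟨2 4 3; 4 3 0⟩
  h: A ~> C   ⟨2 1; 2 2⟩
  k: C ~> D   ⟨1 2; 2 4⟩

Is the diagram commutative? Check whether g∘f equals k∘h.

Answer: COMMUTES

Derivation:
1) trace f;g:
  e0=(1,0) f~>(2,3,0) g~>(1,2)
  e1=(0,1) f~>(3,1,0) g~>(0,0)
  ⟦path⟧₁ = ⟨1 0; 2 0⟩
2) trace h;k:
  e0=(1,0) h~>(2,2) k~>(1,2)
  e1=(0,1) h~>(1,2) k~>(0,0)
  ⟦path⟧₂ = ⟨1 0; 2 0⟩
Equal? equal; square commutes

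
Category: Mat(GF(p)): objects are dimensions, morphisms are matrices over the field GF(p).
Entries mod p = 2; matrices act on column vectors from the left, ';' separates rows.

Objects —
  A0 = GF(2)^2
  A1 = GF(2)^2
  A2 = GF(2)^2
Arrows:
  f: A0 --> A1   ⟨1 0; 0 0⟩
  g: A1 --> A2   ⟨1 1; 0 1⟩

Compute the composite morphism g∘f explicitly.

Answer: ⟨1 0; 0 0⟩

Work:
  e0=⟨1,0⟩ f-->⟨1,0⟩ g-->⟨1,0⟩
  e1=⟨0,1⟩ f-->⟨0,0⟩ g-->⟨0,0⟩
result: ⟨1 0; 0 0⟩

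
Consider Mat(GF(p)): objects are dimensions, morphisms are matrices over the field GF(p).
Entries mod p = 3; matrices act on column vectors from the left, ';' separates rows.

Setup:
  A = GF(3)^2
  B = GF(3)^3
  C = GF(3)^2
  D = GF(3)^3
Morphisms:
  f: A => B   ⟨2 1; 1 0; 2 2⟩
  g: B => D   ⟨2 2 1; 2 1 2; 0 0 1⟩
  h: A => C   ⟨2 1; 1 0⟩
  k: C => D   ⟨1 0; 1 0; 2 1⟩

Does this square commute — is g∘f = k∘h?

Answer: DOES NOT COMMUTE

Trace:
Along f;g (path 1):
  e0=(1,0) f=>(2,1,2) g=>(2,0,2)
  e1=(0,1) f=>(1,0,2) g=>(1,0,2)
  ⟦path⟧₁ = ⟨2 1; 0 0; 2 2⟩
Along h;k (path 2):
  e0=(1,0) h=>(2,1) k=>(2,2,2)
  e1=(0,1) h=>(1,0) k=>(1,1,2)
  ⟦path⟧₂ = ⟨2 1; 2 1; 2 2⟩
Equal? differ; not commutative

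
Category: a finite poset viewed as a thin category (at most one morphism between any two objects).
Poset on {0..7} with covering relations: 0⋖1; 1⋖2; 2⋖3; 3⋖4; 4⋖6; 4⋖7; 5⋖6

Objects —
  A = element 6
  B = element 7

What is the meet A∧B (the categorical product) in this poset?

{x : x⊑A ∧ x⊑B} = {0,1,2,3,4}  (A=6, B=7)
  0 ⊑ 4
  1 ⊑ 4
  2 ⊑ 4
  3 ⊑ 4
  4 ⊑ 4
glb = 4

Answer: A∧B = 4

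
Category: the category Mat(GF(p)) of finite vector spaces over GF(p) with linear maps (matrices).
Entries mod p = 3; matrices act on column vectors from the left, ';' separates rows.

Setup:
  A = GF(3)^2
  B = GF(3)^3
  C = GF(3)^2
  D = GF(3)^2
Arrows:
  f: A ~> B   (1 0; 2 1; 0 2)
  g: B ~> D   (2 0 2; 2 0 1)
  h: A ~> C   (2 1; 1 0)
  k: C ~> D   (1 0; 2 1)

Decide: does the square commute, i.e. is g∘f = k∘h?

1) trace f;g:
  e0=(1,0) f~>(1,2,0) g~>(2,2)
  e1=(0,1) f~>(0,1,2) g~>(1,2)
  composite₁ = (2 1; 2 2)
2) trace h;k:
  e0=(1,0) h~>(2,1) k~>(2,2)
  e1=(0,1) h~>(1,0) k~>(1,2)
  composite₂ = (2 1; 2 2)
Equal? YES — commutes

Answer: COMMUTES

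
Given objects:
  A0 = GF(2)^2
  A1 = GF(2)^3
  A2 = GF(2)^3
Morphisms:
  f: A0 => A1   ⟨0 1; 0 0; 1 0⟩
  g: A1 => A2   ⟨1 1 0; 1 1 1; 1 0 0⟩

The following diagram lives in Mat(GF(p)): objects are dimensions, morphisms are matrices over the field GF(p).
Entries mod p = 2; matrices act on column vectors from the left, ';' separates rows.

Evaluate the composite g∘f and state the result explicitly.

  e0=⟨1,0⟩ f=>⟨0,0,1⟩ g=>⟨0,1,0⟩
  e1=⟨0,1⟩ f=>⟨1,0,0⟩ g=>⟨1,1,1⟩
⟦path⟧: ⟨0 1; 1 1; 0 1⟩

Answer: ⟨0 1; 1 1; 0 1⟩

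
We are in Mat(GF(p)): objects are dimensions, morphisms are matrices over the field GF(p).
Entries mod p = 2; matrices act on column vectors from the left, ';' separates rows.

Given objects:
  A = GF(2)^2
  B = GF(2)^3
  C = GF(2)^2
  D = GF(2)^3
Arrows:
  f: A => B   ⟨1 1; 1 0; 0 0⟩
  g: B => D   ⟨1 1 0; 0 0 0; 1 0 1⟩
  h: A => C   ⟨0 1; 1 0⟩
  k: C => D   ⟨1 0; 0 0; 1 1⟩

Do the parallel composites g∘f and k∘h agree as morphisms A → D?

Path 1 = f;g:
  e0=(1,0) f=>(1,1,0) g=>(0,0,1)
  e1=(0,1) f=>(1,0,0) g=>(1,0,1)
  composite₁ = ⟨0 1; 0 0; 1 1⟩
Path 2 = h;k:
  e0=(1,0) h=>(0,1) k=>(0,0,1)
  e1=(0,1) h=>(1,0) k=>(1,0,1)
  composite₂ = ⟨0 1; 0 0; 1 1⟩
Equal? same morphism ✓

Answer: COMMUTES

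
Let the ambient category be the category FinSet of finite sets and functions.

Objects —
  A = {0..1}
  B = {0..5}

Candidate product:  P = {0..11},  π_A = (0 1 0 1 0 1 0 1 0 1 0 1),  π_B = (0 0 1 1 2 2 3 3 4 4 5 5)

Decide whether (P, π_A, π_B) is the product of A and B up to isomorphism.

Answer: VALID PRODUCT

Derivation:
|A|·|B| = 2·6 = 12;  |P| = 12
Check the pairing map k ↦ (π_A(k), π_B(k)):
  0 -> (0,0)
  1 -> (1,0)
  2 -> (0,1)
  3 -> (1,1)
  4 -> (0,2)
  5 -> (1,2)
  6 -> (0,3)
  7 -> (1,3)
  8 -> (0,4)
  9 -> (1,4)
  10 -> (0,5)
  11 -> (1,5)
distinct pairs in image: 12 / 12 needed
  → bijection onto A×B; projections well-typed.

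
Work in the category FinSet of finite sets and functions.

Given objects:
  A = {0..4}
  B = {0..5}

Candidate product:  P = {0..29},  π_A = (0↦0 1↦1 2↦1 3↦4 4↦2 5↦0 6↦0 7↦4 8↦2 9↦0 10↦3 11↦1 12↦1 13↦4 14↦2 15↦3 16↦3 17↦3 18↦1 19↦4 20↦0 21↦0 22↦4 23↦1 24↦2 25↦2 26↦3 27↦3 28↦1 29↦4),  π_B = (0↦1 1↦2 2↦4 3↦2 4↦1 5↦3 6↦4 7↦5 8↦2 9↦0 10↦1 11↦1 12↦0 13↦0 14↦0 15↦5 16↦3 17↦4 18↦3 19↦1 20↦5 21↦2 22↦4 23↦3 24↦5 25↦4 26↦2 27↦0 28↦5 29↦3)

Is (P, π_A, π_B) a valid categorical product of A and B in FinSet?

Answer: NOT A VALID PRODUCT — duplicate pair at indices 18,23

Work:
|A|·|B| = 5·6 = 30;  |P| = 30
Check the pairing map k ↦ (π_A(k), π_B(k)):
  0 ↦ (0,1)
  1 ↦ (1,2)
  2 ↦ (1,4)
  3 ↦ (4,2)
  4 ↦ (2,1)
  5 ↦ (0,3)
  6 ↦ (0,4)
  7 ↦ (4,5)
  8 ↦ (2,2)
  9 ↦ (0,0)
  10 ↦ (3,1)
  11 ↦ (1,1)
  12 ↦ (1,0)
  13 ↦ (4,0)
  14 ↦ (2,0)
  15 ↦ (3,5)
  16 ↦ (3,3)
  17 ↦ (3,4)
  18 ↦ (1,3)
  19 ↦ (4,1)
  20 ↦ (0,5)
  21 ↦ (0,2)
  22 ↦ (4,4)
  23 ↦ (1,3)  ✗ repeats pair of k=18
  24 ↦ (2,5)
  25 ↦ (2,4)
  26 ↦ (3,2)
  27 ↦ (3,0)
  28 ↦ (1,5)
  29 ↦ (4,3)
distinct pairs in image: 29 / 30 needed
  → (1,3) hit at k=18 and k=23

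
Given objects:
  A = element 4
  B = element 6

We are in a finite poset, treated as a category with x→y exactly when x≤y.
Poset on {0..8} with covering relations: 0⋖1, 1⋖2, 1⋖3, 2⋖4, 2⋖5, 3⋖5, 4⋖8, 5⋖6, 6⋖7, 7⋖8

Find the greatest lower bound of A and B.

Common predecessors of 4,6: {0,1,2}
  0 ⊑ 2
  1 ⊑ 2
  2 ⊑ 2
glb = 2

Answer: A∧B = 2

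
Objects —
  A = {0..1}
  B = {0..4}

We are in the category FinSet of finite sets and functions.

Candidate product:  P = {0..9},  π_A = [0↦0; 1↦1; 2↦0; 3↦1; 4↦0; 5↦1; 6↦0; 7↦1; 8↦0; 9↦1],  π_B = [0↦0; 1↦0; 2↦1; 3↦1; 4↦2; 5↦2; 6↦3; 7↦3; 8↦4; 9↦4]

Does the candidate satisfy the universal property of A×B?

Answer: VALID PRODUCT

Trace:
|A|·|B| = 2·5 = 10;  |P| = 10
Check the pairing map k ↦ (π_A(k), π_B(k)):
  0 ↦ (0,0)
  1 ↦ (1,0)
  2 ↦ (0,1)
  3 ↦ (1,1)
  4 ↦ (0,2)
  5 ↦ (1,2)
  6 ↦ (0,3)
  7 ↦ (1,3)
  8 ↦ (0,4)
  9 ↦ (1,4)
distinct pairs in image: 10 / 10 needed
  → bijection onto A×B; projections well-typed.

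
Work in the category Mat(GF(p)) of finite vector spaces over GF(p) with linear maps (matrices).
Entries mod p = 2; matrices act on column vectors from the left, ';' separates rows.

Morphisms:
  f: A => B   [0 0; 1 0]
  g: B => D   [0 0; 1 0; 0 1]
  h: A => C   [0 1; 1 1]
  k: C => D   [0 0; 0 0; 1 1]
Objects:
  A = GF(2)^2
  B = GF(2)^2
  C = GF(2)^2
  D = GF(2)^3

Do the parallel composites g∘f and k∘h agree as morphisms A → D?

Answer: COMMUTES

Derivation:
Along f;g (path 1):
  e0=[1,0] f=>[0,1] g=>[0,0,1]
  e1=[0,1] f=>[0,0] g=>[0,0,0]
  ⟦path⟧₁ = [0 0; 0 0; 1 0]
Along h;k (path 2):
  e0=[1,0] h=>[0,1] k=>[0,0,1]
  e1=[0,1] h=>[1,1] k=>[0,0,0]
  ⟦path⟧₂ = [0 0; 0 0; 1 0]
Equal? same morphism ✓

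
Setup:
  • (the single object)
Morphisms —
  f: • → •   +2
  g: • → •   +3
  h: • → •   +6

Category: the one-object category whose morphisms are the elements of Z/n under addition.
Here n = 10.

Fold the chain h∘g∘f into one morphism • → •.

Answer: +1

Work:
  0 +2≡2 +3≡5 +6≡1  (mod 10)
composite: +1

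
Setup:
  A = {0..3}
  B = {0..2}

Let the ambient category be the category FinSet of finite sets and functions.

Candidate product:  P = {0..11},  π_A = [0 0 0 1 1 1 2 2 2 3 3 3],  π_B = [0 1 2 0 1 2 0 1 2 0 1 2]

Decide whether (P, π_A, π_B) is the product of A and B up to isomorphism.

Answer: VALID PRODUCT

Work:
|A|·|B| = 4·3 = 12;  |P| = 12
Check the pairing map k ↦ (π_A(k), π_B(k)):
  0 -> (0,0)
  1 -> (0,1)
  2 -> (0,2)
  3 -> (1,0)
  4 -> (1,1)
  5 -> (1,2)
  6 -> (2,0)
  7 -> (2,1)
  8 -> (2,2)
  9 -> (3,0)
  10 -> (3,1)
  11 -> (3,2)
distinct pairs in image: 12 / 12 needed
  → bijection onto A×B; projections well-typed.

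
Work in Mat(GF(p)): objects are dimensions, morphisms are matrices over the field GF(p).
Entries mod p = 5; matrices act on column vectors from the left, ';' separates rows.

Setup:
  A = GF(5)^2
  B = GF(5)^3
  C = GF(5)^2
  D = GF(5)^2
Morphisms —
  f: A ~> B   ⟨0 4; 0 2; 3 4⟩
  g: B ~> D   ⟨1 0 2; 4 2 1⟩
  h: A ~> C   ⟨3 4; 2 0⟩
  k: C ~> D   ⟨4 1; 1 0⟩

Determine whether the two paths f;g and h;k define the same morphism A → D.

Answer: DOES NOT COMMUTE

Work:
Path 1 = f;g:
  e0=(1,0) f~>(0,0,3) g~>(1,3)
  e1=(0,1) f~>(4,2,4) g~>(2,4)
  ⟦path⟧₁ = ⟨1 2; 3 4⟩
Path 2 = h;k:
  e0=(1,0) h~>(3,2) k~>(4,3)
  e1=(0,1) h~>(4,0) k~>(1,4)
  ⟦path⟧₂ = ⟨4 1; 3 4⟩
Equal? differ; not commutative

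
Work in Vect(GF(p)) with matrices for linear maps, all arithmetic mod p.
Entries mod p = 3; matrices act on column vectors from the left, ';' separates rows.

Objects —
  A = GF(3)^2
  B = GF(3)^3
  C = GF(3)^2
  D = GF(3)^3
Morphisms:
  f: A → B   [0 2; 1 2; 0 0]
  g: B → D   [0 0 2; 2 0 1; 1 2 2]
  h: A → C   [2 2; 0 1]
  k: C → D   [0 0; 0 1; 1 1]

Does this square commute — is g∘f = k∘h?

Answer: COMMUTES

Derivation:
Along f;g (path 1):
  e0=[1,0] f→[0,1,0] g→[0,0,2]
  e1=[0,1] f→[2,2,0] g→[0,1,0]
  result₁ = [0 0; 0 1; 2 0]
Along h;k (path 2):
  e0=[1,0] h→[2,0] k→[0,0,2]
  e1=[0,1] h→[2,1] k→[0,1,0]
  result₂ = [0 0; 0 1; 2 0]
Equal? same morphism ✓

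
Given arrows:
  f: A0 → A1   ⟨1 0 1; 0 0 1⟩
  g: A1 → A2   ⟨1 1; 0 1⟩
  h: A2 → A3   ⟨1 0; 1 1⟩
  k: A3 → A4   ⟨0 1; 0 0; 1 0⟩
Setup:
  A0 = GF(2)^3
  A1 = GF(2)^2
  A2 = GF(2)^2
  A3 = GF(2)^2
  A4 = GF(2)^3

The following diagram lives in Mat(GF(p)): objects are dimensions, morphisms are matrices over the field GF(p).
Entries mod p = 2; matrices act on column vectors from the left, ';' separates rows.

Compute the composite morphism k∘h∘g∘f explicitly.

Answer: ⟨1 0 1; 0 0 0; 1 0 0⟩

Trace:
  e0=[1,0,0] f→[1,0] g→[1,0] h→[1,1] k→[1,0,1]
  e1=[0,1,0] f→[0,0] g→[0,0] h→[0,0] k→[0,0,0]
  e2=[0,0,1] f→[1,1] g→[0,1] h→[0,1] k→[1,0,0]
result: ⟨1 0 1; 0 0 0; 1 0 0⟩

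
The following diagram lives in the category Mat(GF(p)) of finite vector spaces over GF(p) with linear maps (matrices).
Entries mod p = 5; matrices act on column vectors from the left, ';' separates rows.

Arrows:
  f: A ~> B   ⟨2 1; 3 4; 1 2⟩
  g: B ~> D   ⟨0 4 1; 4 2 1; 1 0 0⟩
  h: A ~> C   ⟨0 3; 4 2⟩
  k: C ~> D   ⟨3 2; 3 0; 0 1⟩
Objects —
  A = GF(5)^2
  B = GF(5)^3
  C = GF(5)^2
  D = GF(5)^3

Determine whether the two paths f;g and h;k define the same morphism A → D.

Answer: DOES NOT COMMUTE

Derivation:
1) trace f;g:
  e0=(1,0) f~>(2,3,1) g~>(3,0,2)
  e1=(0,1) f~>(1,4,2) g~>(3,4,1)
  ⟦path⟧₁ = ⟨3 3; 0 4; 2 1⟩
2) trace h;k:
  e0=(1,0) h~>(0,4) k~>(3,0,4)
  e1=(0,1) h~>(3,2) k~>(3,4,2)
  ⟦path⟧₂ = ⟨3 3; 0 4; 4 2⟩
Equal? differ; not commutative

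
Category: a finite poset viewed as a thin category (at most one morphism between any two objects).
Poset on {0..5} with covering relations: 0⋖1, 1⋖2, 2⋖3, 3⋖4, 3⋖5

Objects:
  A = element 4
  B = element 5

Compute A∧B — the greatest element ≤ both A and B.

Lower bounds of A=4 and B=5: {0,1,2,3}
  0 ≤ 3
  1 ≤ 3
  2 ≤ 3
  3 ≤ 3
glb = 3

Answer: A∧B = 3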